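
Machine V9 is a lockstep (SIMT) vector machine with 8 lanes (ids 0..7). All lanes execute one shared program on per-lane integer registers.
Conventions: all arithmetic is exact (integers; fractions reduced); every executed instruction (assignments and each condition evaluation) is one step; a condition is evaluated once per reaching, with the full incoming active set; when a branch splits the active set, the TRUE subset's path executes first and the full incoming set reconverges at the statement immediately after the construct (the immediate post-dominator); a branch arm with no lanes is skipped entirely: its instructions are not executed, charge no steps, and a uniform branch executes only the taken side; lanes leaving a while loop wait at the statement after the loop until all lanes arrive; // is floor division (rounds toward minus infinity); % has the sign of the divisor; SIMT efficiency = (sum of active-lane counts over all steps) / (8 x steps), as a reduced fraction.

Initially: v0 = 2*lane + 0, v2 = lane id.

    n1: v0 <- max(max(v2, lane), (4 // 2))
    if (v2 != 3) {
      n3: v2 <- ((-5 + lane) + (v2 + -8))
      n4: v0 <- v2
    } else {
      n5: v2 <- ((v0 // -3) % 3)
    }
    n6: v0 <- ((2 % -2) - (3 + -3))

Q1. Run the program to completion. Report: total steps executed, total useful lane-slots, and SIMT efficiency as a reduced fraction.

Answer: 6 steps, 39 useful, 13/16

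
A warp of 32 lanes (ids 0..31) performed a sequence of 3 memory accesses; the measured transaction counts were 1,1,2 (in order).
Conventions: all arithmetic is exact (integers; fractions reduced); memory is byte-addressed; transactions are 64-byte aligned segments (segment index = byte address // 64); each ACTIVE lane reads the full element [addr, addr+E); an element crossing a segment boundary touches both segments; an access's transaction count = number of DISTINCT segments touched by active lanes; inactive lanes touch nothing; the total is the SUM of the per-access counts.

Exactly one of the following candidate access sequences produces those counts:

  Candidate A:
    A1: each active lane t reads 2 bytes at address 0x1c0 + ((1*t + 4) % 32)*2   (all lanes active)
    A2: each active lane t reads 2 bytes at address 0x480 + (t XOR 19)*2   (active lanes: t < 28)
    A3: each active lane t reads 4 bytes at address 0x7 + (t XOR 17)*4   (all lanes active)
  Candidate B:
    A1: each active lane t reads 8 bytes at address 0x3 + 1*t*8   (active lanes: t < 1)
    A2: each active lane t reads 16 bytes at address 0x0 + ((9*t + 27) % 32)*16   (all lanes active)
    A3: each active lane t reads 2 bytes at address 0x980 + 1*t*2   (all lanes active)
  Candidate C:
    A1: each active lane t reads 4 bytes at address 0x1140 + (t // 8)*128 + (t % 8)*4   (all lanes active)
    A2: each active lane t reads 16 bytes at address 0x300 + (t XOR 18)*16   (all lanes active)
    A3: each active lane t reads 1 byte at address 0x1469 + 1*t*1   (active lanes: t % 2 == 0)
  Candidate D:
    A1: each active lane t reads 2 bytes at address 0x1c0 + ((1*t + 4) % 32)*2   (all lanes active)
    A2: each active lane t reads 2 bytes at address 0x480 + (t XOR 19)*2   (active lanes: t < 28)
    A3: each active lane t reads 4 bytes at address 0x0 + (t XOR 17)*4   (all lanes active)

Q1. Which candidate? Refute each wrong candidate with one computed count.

A: A3 gives 3 transactions, not 2
B: A2 gives 8 transactions, not 1
C: A1 gives 4 transactions, not 1
D: all counts match (1,1,2)

Answer: D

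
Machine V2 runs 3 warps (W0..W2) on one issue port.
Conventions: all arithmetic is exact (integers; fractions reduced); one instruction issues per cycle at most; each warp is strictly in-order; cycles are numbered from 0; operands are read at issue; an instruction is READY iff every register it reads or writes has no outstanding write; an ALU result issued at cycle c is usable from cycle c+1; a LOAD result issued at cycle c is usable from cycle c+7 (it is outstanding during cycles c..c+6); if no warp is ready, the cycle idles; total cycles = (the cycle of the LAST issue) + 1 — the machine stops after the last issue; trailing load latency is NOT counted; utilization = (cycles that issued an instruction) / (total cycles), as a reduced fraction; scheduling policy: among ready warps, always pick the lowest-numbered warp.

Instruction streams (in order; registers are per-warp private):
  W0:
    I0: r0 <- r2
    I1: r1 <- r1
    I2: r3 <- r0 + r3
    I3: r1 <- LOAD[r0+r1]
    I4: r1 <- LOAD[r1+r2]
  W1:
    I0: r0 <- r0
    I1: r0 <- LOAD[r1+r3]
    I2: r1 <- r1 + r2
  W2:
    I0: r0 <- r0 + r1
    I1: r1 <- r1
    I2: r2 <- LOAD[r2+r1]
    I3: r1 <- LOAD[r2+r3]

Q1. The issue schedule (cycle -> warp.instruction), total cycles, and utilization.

cycle 0: W0.I0
cycle 1: W0.I1
cycle 2: W0.I2
cycle 3: W0.I3
cycle 4: W1.I0
cycle 5: W1.I1
cycle 6: W1.I2
cycle 7: W2.I0
cycle 8: W2.I1
cycle 9: W2.I2
cycle 10: W0.I4
cycle 11: idle
cycle 12: idle
cycle 13: idle
cycle 14: idle
cycle 15: idle
cycle 16: W2.I3

Answer: 17 cycles, utilization 12/17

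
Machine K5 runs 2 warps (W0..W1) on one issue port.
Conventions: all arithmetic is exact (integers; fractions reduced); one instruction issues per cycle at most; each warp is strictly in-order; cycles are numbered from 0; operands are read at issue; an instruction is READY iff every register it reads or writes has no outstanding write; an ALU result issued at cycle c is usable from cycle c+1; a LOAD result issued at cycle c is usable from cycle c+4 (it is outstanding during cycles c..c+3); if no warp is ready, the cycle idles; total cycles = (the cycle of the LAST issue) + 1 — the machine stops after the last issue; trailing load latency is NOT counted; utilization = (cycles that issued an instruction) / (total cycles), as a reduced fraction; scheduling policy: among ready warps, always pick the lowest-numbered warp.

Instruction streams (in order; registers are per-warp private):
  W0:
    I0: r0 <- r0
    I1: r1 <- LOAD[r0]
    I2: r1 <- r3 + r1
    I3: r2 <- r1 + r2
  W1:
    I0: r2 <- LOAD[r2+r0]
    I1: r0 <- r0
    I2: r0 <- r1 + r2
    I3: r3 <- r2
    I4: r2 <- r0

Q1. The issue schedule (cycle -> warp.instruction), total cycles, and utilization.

cycle 0: W0.I0
cycle 1: W0.I1
cycle 2: W1.I0
cycle 3: W1.I1
cycle 4: idle
cycle 5: W0.I2
cycle 6: W0.I3
cycle 7: W1.I2
cycle 8: W1.I3
cycle 9: W1.I4

Answer: 10 cycles, utilization 9/10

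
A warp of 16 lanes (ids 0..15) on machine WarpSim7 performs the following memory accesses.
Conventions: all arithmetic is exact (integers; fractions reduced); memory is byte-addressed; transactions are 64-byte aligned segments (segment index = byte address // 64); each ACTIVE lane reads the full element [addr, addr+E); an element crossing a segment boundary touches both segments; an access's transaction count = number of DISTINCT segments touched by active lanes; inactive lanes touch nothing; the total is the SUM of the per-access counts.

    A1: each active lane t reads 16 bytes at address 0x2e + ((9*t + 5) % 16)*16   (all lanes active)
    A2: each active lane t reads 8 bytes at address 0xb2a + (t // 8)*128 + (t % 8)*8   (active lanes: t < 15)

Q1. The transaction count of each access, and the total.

A1: 5 transactions
A2: 4 transactions

Answer: 5,4; total 9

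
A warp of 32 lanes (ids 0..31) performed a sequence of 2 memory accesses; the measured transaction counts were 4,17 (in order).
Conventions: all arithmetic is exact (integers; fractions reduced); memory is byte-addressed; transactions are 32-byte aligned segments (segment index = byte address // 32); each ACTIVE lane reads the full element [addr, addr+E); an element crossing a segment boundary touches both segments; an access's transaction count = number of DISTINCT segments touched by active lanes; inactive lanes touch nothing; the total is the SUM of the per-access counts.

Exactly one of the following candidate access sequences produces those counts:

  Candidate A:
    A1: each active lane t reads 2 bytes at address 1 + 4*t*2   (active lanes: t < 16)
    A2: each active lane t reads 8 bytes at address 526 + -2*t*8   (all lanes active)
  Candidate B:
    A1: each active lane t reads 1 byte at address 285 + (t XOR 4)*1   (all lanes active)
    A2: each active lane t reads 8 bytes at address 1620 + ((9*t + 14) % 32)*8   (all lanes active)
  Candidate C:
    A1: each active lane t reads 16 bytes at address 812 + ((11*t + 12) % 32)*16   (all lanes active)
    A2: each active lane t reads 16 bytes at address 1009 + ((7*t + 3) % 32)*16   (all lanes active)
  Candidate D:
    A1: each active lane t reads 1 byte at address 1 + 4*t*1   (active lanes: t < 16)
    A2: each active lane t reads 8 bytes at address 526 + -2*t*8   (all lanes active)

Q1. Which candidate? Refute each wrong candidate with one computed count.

B: A1 gives 2 transactions, not 4
C: A1 gives 17 transactions, not 4
D: A1 gives 2 transactions, not 4
A: all counts match (4,17)

Answer: A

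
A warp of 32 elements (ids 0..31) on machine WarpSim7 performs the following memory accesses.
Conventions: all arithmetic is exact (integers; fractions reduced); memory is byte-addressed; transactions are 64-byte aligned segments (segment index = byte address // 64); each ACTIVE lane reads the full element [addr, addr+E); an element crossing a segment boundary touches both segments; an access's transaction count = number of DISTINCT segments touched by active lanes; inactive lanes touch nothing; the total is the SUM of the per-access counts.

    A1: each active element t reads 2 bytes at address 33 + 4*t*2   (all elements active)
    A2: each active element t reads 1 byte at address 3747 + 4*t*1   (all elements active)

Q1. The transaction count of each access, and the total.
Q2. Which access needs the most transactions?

A1: 5 transactions
A2: 3 transactions

Answer: 5,3; total 8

Answer: A1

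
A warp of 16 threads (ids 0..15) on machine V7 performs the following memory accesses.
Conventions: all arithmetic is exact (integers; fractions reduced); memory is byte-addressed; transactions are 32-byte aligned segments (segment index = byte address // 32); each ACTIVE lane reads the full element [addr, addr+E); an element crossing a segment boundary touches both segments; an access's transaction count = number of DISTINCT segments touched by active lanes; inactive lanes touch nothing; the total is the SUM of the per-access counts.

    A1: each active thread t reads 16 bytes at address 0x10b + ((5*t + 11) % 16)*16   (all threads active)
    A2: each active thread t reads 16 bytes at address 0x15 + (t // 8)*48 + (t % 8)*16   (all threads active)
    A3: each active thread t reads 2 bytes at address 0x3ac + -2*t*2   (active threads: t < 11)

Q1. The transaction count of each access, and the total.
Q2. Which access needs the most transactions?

A1: 9 transactions
A2: 7 transactions
A3: 2 transactions

Answer: 9,7,2; total 18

Answer: A1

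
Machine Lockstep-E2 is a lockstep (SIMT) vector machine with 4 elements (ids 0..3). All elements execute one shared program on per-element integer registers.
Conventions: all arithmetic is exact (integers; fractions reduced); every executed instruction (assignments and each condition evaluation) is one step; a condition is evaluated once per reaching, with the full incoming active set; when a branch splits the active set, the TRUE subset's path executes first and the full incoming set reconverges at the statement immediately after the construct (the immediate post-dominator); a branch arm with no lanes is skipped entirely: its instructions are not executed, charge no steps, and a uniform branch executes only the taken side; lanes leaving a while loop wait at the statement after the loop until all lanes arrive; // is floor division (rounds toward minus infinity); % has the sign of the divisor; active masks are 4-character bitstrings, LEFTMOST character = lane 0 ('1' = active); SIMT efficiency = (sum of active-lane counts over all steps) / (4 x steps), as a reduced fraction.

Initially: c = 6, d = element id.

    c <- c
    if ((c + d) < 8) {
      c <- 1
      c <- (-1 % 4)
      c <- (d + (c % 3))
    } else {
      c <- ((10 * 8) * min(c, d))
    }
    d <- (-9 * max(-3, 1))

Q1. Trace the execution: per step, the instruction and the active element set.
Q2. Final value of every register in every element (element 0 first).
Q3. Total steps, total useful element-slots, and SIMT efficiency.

step 0: c <- c                       1111
step 1: eval ((c + d) < 8)           1111
step 2: c <- 1                       1100
step 3: c <- (-1 % 4)                1100
step 4: c <- (d + (c % 3))           1100
step 5: c <- ((10 * 8) * min(c, d))  0011
step 6: d <- (-9 * max(-3, 1))       1111

Answer: 7 steps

c: 0,1,160,240
d: -9,-9,-9,-9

steps = 7; useful = 20; efficiency = 20/28 = 5/7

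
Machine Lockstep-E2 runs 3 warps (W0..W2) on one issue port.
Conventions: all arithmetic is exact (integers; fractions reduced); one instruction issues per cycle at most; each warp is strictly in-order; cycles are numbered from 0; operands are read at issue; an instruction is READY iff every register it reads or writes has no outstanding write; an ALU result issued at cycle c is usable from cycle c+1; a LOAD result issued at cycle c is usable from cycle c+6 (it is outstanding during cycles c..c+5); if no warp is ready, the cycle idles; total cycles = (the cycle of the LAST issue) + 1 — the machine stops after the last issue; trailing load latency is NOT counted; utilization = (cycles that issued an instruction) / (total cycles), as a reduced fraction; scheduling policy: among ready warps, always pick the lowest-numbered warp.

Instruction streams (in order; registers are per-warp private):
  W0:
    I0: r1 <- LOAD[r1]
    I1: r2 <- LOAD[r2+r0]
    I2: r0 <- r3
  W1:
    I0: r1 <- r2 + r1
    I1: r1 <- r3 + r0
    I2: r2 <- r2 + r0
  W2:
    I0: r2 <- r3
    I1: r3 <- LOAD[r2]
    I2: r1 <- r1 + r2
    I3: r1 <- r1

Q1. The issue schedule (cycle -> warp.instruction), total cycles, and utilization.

cycle 0: W0.I0
cycle 1: W0.I1
cycle 2: W0.I2
cycle 3: W1.I0
cycle 4: W1.I1
cycle 5: W1.I2
cycle 6: W2.I0
cycle 7: W2.I1
cycle 8: W2.I2
cycle 9: W2.I3

Answer: 10 cycles, utilization 1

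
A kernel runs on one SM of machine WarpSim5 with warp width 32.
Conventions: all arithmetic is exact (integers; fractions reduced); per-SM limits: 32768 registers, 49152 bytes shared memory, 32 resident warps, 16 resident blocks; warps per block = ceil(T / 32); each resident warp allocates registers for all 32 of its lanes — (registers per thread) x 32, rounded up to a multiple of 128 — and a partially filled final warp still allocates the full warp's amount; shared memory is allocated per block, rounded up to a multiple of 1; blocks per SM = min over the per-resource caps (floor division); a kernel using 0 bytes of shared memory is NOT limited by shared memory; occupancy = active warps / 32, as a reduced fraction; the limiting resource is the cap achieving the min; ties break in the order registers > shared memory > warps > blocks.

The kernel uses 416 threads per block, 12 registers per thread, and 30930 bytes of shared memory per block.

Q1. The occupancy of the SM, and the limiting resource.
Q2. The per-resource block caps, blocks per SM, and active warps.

Answer: occupancy 13/32, limited by shared memory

registers: 6 blocks
shared memory: 1 block
warps: 2 blocks
blocks: 16 blocks

Answer: 1 block, 13 active warps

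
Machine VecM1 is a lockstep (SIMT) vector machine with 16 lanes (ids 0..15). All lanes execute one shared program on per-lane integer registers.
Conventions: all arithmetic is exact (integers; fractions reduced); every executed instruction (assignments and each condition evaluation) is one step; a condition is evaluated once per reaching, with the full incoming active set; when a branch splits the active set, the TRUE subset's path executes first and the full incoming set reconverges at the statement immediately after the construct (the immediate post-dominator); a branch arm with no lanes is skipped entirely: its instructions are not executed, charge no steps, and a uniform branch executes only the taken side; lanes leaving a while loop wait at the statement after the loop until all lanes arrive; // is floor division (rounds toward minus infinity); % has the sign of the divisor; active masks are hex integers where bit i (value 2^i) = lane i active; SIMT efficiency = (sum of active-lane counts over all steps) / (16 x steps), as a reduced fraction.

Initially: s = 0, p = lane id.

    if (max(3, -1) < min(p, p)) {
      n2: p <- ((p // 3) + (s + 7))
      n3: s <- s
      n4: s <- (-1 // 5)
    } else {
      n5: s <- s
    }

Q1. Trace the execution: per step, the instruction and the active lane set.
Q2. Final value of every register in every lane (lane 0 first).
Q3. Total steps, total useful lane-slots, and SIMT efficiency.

step 0: eval (max(3, -1) < min(p, p)) 0xffff
step 1: p <- ((p // 3) + (s + 7))    0xfff0
step 2: s <- s                       0xfff0
step 3: s <- (-1 // 5)               0xfff0
step 4: s <- s                       0x000f

Answer: 5 steps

s: 0,0,0,0,-1,-1,-1,-1,-1,-1,-1,-1,-1,-1,-1,-1
p: 0,1,2,3,8,8,9,9,9,10,10,10,11,11,11,12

steps = 5; useful = 56; efficiency = 56/80 = 7/10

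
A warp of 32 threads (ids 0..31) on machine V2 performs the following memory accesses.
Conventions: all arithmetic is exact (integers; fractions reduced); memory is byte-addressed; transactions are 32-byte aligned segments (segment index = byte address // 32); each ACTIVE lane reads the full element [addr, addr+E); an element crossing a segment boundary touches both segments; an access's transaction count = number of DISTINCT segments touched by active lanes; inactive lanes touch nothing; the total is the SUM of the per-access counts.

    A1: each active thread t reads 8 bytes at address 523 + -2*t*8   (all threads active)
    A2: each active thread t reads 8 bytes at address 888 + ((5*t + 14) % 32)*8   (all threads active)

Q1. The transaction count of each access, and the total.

A1: 17 transactions
A2: 9 transactions

Answer: 17,9; total 26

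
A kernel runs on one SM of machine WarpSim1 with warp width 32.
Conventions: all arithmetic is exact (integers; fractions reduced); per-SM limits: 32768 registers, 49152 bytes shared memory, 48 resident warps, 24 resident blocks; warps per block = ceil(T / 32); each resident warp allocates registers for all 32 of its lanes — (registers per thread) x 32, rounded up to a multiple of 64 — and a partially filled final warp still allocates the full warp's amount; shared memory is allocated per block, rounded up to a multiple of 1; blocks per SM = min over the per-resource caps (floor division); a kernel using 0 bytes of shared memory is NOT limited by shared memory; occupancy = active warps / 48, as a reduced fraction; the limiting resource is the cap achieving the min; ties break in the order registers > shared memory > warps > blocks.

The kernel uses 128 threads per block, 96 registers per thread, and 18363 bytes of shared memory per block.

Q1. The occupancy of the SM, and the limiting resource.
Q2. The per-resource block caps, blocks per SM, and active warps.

Answer: occupancy 1/6, limited by registers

registers: 2 blocks
shared memory: 2 blocks
warps: 12 blocks
blocks: 24 blocks

Answer: 2 blocks, 8 active warps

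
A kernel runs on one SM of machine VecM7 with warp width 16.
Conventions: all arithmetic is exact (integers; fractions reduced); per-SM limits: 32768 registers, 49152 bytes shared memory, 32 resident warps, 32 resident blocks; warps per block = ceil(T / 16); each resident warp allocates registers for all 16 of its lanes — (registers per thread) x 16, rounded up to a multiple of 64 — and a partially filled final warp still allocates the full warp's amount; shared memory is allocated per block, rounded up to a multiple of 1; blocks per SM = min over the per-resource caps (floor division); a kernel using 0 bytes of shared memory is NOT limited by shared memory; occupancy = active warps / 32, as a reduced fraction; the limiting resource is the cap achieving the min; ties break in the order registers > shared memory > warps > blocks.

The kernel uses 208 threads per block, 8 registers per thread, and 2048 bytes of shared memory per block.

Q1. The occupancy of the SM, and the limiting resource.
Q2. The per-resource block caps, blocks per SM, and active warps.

Answer: occupancy 13/16, limited by warps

registers: 19 blocks
shared memory: 24 blocks
warps: 2 blocks
blocks: 32 blocks

Answer: 2 blocks, 26 active warps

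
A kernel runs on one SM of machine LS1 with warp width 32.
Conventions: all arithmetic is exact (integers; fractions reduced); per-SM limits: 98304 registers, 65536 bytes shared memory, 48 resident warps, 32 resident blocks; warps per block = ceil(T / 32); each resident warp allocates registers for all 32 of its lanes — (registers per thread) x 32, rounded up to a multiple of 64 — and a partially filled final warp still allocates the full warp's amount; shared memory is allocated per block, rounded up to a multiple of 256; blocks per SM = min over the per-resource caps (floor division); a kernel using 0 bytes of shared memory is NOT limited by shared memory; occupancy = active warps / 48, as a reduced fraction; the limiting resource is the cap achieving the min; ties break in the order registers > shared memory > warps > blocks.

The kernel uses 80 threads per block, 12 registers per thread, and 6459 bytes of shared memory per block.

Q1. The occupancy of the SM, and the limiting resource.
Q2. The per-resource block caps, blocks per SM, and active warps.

Answer: occupancy 9/16, limited by shared memory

registers: 85 blocks
shared memory: 9 blocks
warps: 16 blocks
blocks: 32 blocks

Answer: 9 blocks, 27 active warps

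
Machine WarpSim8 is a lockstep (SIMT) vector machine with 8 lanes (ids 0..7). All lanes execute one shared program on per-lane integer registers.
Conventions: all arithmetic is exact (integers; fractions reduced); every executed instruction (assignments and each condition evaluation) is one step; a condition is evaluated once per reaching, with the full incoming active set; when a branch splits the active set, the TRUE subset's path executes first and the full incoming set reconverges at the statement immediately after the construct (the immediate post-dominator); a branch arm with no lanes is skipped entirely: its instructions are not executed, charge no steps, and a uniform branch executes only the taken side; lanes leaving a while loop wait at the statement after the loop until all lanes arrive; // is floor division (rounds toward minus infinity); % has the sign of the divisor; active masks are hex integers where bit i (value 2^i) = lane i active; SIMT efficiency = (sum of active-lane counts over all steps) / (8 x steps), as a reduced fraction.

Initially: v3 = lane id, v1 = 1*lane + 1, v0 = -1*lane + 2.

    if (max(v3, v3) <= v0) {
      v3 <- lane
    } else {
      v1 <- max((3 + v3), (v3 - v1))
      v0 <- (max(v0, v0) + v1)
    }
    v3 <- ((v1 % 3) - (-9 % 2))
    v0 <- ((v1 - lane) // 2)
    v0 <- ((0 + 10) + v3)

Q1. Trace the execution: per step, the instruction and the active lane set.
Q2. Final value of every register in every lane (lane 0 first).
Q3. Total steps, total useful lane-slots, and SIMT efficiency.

step 0: eval (max(v3, v3) <= v0)     0xff
step 1: v3 <- lane                   0x03
step 2: v1 <- max((3 + v3), (v3 - v1)) 0xfc
step 3: v0 <- (max(v0, v0) + v1)     0xfc
step 4: v3 <- ((v1 % 3) - (-9 % 2))  0xff
step 5: v0 <- ((v1 - lane) // 2)     0xff
step 6: v0 <- ((0 + 10) + v3)        0xff

Answer: 7 steps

v3: 0,1,1,-1,0,1,-1,0
v1: 1,2,5,6,7,8,9,10
v0: 10,11,11,9,10,11,9,10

steps = 7; useful = 46; efficiency = 46/56 = 23/28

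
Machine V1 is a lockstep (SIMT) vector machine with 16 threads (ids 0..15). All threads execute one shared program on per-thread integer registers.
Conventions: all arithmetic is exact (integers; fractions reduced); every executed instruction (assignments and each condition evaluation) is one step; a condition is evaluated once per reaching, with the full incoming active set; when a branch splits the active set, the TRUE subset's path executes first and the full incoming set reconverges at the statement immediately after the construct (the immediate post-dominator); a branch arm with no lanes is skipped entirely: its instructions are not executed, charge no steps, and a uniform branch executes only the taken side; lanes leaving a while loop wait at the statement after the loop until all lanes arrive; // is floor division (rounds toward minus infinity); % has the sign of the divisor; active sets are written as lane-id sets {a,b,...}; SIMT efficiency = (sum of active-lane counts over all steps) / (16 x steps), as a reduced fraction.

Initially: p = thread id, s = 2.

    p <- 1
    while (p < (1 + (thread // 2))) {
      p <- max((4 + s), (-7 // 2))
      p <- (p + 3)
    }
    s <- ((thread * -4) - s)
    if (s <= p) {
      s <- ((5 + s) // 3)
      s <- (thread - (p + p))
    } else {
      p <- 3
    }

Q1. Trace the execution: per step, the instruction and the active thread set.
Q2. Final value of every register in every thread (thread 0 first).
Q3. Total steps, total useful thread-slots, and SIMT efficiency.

step 0: p <- 1                       {0,1,2,3,4,5,6,7,8,9,10,11,12,13,14,15}
step 1: eval (p < (1 + (thread // 2))) {0,1,2,3,4,5,6,7,8,9,10,11,12,13,14,15}
step 2: p <- max((4 + s), (-7 // 2)) {2,3,4,5,6,7,8,9,10,11,12,13,14,15}
step 3: p <- (p + 3)                 {2,3,4,5,6,7,8,9,10,11,12,13,14,15}
step 4: eval (p < (1 + (thread // 2))) {2,3,4,5,6,7,8,9,10,11,12,13,14,15}
step 5: s <- ((thread * -4) - s)     {0,1,2,3,4,5,6,7,8,9,10,11,12,13,14,15}
step 6: eval (s <= p)                {0,1,2,3,4,5,6,7,8,9,10,11,12,13,14,15}
step 7: s <- ((5 + s) // 3)          {0,1,2,3,4,5,6,7,8,9,10,11,12,13,14,15}
step 8: s <- (thread - (p + p))      {0,1,2,3,4,5,6,7,8,9,10,11,12,13,14,15}

Answer: 9 steps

p: 1,1,9,9,9,9,9,9,9,9,9,9,9,9,9,9
s: -2,-1,-16,-15,-14,-13,-12,-11,-10,-9,-8,-7,-6,-5,-4,-3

steps = 9; useful = 138; efficiency = 138/144 = 23/24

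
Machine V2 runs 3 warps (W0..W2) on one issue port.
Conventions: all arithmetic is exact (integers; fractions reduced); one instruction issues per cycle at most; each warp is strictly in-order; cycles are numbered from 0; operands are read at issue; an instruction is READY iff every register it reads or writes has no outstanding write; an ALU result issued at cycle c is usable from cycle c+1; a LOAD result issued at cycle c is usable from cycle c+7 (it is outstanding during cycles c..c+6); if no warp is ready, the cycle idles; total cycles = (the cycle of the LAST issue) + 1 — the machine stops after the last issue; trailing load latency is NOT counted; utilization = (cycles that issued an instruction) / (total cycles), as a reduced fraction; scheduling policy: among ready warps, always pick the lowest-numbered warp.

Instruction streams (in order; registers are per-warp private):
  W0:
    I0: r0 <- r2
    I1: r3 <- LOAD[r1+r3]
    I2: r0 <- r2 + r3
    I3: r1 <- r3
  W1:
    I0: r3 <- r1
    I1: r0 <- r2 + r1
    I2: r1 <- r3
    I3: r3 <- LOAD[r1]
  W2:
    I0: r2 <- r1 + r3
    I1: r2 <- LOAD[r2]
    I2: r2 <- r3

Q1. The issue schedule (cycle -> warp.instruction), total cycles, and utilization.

cycle 0: W0.I0
cycle 1: W0.I1
cycle 2: W1.I0
cycle 3: W1.I1
cycle 4: W1.I2
cycle 5: W1.I3
cycle 6: W2.I0
cycle 7: W2.I1
cycle 8: W0.I2
cycle 9: W0.I3
cycle 10: idle
cycle 11: idle
cycle 12: idle
cycle 13: idle
cycle 14: W2.I2

Answer: 15 cycles, utilization 11/15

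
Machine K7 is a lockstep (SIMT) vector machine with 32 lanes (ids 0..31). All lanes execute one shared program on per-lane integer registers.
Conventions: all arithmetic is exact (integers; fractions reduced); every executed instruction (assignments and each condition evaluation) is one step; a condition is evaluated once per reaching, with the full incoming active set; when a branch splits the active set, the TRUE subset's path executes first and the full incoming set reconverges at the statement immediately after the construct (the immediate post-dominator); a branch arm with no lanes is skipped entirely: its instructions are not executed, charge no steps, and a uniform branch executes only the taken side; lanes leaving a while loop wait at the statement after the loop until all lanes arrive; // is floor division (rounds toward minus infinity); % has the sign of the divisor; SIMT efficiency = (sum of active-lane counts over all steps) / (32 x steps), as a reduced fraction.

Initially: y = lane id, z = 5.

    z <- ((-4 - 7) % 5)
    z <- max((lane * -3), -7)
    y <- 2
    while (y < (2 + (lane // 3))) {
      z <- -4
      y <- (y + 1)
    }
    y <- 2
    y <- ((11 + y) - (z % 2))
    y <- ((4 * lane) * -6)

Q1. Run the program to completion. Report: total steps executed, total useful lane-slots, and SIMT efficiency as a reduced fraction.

Answer: 37 steps, 689 useful, 689/1184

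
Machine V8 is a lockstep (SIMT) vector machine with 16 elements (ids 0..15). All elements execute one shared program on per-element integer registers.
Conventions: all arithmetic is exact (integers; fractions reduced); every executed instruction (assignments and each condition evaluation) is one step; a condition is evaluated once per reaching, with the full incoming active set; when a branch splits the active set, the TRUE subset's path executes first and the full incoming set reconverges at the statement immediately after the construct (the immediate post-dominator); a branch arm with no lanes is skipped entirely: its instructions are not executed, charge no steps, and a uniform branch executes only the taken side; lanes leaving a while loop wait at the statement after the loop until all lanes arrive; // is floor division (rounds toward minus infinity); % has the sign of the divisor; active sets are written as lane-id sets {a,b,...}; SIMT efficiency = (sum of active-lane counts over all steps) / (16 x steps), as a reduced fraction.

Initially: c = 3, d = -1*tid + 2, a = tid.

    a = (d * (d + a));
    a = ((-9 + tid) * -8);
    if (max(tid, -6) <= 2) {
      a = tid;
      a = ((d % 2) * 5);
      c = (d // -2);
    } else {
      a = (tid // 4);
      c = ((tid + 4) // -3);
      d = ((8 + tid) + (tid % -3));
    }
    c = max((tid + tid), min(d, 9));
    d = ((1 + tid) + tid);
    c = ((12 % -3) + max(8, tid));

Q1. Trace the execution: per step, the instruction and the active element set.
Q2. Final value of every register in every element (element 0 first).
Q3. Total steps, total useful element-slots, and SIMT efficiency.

step 0: a <- (d * (d + a))           {0,1,2,3,4,5,6,7,8,9,10,11,12,13,14,15}
step 1: a <- ((-9 + tid) * -8)       {0,1,2,3,4,5,6,7,8,9,10,11,12,13,14,15}
step 2: eval (max(tid, -6) <= 2)     {0,1,2,3,4,5,6,7,8,9,10,11,12,13,14,15}
step 3: a <- tid                     {0,1,2}
step 4: a <- ((d % 2) * 5)           {0,1,2}
step 5: c <- (d // -2)               {0,1,2}
step 6: a <- (tid // 4)              {3,4,5,6,7,8,9,10,11,12,13,14,15}
step 7: c <- ((tid + 4) // -3)       {3,4,5,6,7,8,9,10,11,12,13,14,15}
step 8: d <- ((8 + tid) + (tid % -3)) {3,4,5,6,7,8,9,10,11,12,13,14,15}
step 9: c <- max((tid + tid), min(d, 9)) {0,1,2,3,4,5,6,7,8,9,10,11,12,13,14,15}
step 10: d <- ((1 + tid) + tid)       {0,1,2,3,4,5,6,7,8,9,10,11,12,13,14,15}
step 11: c <- ((12 % -3) + max(8, tid)) {0,1,2,3,4,5,6,7,8,9,10,11,12,13,14,15}

Answer: 12 steps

c: 8,8,8,8,8,8,8,8,8,9,10,11,12,13,14,15
d: 1,3,5,7,9,11,13,15,17,19,21,23,25,27,29,31
a: 0,5,0,0,1,1,1,1,2,2,2,2,3,3,3,3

steps = 12; useful = 144; efficiency = 144/192 = 3/4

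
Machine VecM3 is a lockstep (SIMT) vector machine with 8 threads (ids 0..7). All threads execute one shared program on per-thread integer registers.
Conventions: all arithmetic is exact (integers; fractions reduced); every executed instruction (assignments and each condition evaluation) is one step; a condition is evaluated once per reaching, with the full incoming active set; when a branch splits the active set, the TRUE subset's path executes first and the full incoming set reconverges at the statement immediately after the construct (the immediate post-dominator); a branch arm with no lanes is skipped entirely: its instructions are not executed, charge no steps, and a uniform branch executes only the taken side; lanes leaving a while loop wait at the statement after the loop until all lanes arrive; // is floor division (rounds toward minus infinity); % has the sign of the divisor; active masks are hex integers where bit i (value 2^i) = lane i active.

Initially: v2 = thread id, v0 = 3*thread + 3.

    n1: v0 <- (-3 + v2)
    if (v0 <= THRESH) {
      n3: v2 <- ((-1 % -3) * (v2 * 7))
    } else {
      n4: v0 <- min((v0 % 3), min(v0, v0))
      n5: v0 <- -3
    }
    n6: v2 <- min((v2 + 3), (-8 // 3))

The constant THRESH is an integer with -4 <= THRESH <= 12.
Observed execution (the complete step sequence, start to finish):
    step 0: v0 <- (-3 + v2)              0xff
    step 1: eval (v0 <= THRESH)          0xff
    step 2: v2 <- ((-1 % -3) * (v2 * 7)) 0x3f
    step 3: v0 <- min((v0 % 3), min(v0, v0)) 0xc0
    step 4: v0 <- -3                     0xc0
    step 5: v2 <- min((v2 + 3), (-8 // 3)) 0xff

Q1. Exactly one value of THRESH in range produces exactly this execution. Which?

Answer: THRESH = 2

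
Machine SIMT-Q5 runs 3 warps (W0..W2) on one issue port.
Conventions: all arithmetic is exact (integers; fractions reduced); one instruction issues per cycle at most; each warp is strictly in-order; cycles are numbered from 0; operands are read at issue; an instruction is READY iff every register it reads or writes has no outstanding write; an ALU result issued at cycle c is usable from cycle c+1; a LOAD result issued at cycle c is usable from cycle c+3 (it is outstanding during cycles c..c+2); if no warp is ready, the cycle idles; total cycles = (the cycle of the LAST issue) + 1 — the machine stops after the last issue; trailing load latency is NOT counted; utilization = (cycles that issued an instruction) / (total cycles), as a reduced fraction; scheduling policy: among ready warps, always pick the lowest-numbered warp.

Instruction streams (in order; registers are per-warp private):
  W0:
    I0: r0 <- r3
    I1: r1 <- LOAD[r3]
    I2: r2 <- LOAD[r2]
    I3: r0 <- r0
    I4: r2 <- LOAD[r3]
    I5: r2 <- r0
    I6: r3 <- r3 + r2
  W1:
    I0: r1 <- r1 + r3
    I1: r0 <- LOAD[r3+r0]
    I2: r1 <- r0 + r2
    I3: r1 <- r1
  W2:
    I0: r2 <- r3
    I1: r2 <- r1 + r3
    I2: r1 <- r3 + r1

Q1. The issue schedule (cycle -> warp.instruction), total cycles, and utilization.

cycle 0: W0.I0
cycle 1: W0.I1
cycle 2: W0.I2
cycle 3: W0.I3
cycle 4: W1.I0
cycle 5: W0.I4
cycle 6: W1.I1
cycle 7: W2.I0
cycle 8: W0.I5
cycle 9: W0.I6
cycle 10: W1.I2
cycle 11: W1.I3
cycle 12: W2.I1
cycle 13: W2.I2

Answer: 14 cycles, utilization 1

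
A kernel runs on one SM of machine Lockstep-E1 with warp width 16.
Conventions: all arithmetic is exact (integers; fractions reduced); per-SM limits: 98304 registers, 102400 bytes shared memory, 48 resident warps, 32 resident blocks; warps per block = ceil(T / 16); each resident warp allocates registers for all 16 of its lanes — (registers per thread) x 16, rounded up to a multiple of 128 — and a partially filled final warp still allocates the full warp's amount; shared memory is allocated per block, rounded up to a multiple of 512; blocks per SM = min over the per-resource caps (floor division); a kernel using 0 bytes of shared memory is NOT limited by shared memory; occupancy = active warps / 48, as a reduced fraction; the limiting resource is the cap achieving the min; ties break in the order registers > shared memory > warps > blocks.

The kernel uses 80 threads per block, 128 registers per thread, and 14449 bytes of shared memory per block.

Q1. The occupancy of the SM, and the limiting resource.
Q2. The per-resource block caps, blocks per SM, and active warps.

Answer: occupancy 5/8, limited by shared memory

registers: 9 blocks
shared memory: 6 blocks
warps: 9 blocks
blocks: 32 blocks

Answer: 6 blocks, 30 active warps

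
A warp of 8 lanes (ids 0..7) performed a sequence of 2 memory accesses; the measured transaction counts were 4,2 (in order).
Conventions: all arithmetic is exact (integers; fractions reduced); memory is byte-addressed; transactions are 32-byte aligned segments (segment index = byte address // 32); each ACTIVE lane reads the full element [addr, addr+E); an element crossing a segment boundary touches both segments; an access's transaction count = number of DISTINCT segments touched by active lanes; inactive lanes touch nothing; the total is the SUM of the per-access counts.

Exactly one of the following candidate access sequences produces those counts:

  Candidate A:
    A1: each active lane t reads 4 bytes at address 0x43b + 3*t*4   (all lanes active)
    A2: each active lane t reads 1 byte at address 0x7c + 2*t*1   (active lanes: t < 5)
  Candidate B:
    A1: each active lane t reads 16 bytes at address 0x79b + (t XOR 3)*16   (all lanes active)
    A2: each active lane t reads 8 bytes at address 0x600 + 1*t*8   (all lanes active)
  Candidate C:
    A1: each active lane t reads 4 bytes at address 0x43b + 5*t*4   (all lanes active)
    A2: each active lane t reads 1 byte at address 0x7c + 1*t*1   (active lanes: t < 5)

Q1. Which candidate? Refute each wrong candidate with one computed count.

B: A1 gives 5 transactions, not 4
C: A1 gives 6 transactions, not 4
A: all counts match (4,2)

Answer: A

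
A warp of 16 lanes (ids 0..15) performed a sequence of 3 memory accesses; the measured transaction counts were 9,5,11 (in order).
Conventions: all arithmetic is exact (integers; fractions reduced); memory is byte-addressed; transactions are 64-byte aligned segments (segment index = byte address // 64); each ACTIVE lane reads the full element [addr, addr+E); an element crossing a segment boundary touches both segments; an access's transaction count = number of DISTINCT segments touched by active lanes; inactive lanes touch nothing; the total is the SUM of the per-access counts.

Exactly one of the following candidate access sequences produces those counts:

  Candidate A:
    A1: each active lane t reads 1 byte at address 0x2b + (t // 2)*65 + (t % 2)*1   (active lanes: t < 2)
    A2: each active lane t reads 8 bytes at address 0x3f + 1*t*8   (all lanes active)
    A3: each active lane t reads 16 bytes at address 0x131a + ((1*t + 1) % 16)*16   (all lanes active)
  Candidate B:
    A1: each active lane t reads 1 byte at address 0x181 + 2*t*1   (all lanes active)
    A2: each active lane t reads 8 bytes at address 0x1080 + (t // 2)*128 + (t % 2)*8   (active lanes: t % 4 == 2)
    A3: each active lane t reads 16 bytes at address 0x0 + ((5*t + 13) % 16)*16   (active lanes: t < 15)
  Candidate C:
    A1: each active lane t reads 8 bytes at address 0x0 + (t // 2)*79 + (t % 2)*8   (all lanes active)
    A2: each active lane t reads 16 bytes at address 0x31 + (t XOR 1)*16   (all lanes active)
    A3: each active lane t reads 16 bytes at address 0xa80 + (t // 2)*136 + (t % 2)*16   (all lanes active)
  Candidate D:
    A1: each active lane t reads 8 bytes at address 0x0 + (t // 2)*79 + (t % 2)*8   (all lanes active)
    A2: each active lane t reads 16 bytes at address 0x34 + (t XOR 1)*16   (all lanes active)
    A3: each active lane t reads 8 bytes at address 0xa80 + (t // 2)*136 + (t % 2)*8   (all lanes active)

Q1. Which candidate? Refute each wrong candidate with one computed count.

A: A1 gives 1 transaction, not 9
B: A1 gives 1 transaction, not 9
D: A3 gives 9 transactions, not 11
C: all counts match (9,5,11)

Answer: C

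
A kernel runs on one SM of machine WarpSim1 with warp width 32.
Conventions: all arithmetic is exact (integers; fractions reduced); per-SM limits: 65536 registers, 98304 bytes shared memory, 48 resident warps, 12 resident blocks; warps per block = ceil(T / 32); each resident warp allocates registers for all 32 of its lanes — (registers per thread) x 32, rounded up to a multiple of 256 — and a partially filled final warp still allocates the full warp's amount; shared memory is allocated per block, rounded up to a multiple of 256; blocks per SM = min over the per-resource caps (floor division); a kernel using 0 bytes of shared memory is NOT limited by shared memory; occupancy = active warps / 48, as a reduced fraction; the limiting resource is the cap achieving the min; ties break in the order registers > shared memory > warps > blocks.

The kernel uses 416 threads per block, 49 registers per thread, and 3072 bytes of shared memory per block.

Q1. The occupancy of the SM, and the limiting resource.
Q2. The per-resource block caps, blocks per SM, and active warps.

Answer: occupancy 13/24, limited by registers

registers: 2 blocks
shared memory: 32 blocks
warps: 3 blocks
blocks: 12 blocks

Answer: 2 blocks, 26 active warps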